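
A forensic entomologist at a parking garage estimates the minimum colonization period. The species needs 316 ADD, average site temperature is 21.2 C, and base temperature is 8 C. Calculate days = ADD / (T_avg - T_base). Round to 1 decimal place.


Insect development time:
Effective temperature = avg_temp - T_base = 21.2 - 8 = 13.2 C
Days = ADD / effective_temp = 316 / 13.2 = 23.9 days

23.9


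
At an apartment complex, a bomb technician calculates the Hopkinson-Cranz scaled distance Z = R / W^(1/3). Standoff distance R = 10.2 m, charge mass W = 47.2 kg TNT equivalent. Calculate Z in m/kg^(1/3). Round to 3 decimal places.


Scaled distance calculation:
W^(1/3) = 47.2^(1/3) = 3.613938
Z = R / W^(1/3) = 10.2 / 3.613938
Z = 2.822 m/kg^(1/3)

2.822


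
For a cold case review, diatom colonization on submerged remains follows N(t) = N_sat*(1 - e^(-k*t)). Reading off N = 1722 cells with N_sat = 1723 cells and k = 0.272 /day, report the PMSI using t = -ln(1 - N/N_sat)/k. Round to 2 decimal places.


PMSI from diatom colonization curve:
N / N_sat = 1722 / 1723 = 0.99942
1 - N/N_sat = 0.00058
ln(1 - N/N_sat) = -7.452482
t = -ln(1 - N/N_sat) / k = -(-7.452482) / 0.272 = 27.40 days

27.40


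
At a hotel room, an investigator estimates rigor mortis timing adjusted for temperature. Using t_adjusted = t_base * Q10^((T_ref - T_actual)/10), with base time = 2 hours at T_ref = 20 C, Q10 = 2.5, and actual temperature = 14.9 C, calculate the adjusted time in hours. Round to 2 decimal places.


Rigor mortis time adjustment:
Exponent = (T_ref - T_actual) / 10 = (20 - 14.9) / 10 = 0.51
Q10 factor = 2.5^0.51 = 1.59569
t_adjusted = 2 * 1.59569 = 3.19 hours

3.19


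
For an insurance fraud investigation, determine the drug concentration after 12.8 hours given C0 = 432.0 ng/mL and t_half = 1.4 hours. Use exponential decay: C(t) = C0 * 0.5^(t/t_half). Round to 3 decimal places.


Drug concentration decay:
Number of half-lives = t / t_half = 12.8 / 1.4 = 9.142857
Decay factor = 0.5^9.142857 = 0.00176899
C(t) = 432.0 * 0.00176899 = 0.764 ng/mL

0.764


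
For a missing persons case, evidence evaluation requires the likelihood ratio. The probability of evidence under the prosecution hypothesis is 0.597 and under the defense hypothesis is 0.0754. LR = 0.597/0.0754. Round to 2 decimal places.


Likelihood ratio calculation:
LR = P(E|Hp) / P(E|Hd)
LR = 0.597 / 0.0754
LR = 7.92

7.92


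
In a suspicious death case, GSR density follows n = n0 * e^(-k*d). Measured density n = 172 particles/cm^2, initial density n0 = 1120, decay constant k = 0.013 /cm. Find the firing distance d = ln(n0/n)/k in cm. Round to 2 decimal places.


GSR distance calculation:
n0/n = 1120 / 172 = 6.511628
ln(n0/n) = 1.87359
d = 1.87359 / 0.013 = 144.12 cm

144.12


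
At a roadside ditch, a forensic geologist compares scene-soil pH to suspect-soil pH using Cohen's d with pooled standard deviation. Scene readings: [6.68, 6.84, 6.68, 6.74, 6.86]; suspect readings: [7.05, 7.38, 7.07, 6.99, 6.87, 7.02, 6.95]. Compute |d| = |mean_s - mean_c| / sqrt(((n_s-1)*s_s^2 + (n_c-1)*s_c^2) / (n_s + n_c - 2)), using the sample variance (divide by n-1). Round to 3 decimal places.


Pooled-variance Cohen's d for soil pH comparison:
Scene mean = 33.8 / 5 = 6.76
Suspect mean = 49.33 / 7 = 7.047143
Scene sample variance s_s^2 = 0.0074
Suspect sample variance s_c^2 = 0.026024
Pooled variance = ((n_s-1)*s_s^2 + (n_c-1)*s_c^2) / (n_s + n_c - 2) = 0.018574
Pooled SD = sqrt(0.018574) = 0.136286
Mean difference = -0.287143
|d| = |-0.287143| / 0.136286 = 2.107

2.107


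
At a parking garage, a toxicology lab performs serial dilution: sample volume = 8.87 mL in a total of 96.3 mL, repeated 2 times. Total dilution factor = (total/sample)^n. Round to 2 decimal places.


Dilution factor calculation:
Single dilution = V_total / V_sample = 96.3 / 8.87 ≈ 10.856821
Number of dilutions = 2
Total DF = (96.3 / 8.87)^2 (full precision, rounded at the end) = 117.87

117.87


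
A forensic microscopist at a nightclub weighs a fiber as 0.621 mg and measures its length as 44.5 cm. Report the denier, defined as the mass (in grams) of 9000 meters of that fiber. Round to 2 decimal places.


Denier calculation:
Mass in grams = 0.621 mg / 1000 = 0.000621 g
Length in meters = 44.5 cm / 100 = 0.445 m
Linear density = mass / length = 0.000621 / 0.445 = 0.00139551 g/m
Denier = (g/m) * 9000 = 0.00139551 * 9000 = 12.56

12.56


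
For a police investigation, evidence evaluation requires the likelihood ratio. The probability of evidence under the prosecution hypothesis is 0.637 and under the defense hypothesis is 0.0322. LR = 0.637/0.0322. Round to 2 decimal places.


Likelihood ratio calculation:
LR = P(E|Hp) / P(E|Hd)
LR = 0.637 / 0.0322
LR = 19.78

19.78


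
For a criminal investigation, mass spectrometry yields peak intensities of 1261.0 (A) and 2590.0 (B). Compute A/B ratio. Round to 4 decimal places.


Spectral peak ratio:
Peak A = 1261.0 counts
Peak B = 2590.0 counts
Ratio = 1261.0 / 2590.0 = 0.4869

0.4869


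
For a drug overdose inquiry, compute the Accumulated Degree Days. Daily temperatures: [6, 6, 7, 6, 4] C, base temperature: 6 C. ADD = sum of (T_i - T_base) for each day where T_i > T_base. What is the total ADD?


Computing ADD day by day:
Day 1: max(0, 6 - 6) = 0
Day 2: max(0, 6 - 6) = 0
Day 3: max(0, 7 - 6) = 1
Day 4: max(0, 6 - 6) = 0
Day 5: max(0, 4 - 6) = 0
Total ADD = 1

1


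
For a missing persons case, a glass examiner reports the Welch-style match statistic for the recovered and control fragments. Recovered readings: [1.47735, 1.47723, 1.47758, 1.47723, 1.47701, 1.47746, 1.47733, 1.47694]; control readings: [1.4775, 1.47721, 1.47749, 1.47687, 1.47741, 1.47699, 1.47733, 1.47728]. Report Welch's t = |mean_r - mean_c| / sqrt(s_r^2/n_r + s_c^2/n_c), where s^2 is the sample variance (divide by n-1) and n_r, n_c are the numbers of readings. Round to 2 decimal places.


Welch's t-criterion for glass RI comparison:
Recovered mean = sum / n_r = 11.81813 / 8 = 1.4772663
Control mean = sum / n_c = 11.81808 / 8 = 1.47726
Recovered sample variance s_r^2 = 4.59696e-08
Control sample variance s_c^2 = 5.22571e-08
Welch SE (unpooled) = sqrt(s_r^2/n_r + s_c^2/n_c) = sqrt(5.74621e-09 + 6.53214e-09) = sqrt(1.22783e-08) = 0.000110807
|mean_r - mean_c| = 6.25e-06
t = 6.25e-06 / 0.000110807 = 0.06

0.06


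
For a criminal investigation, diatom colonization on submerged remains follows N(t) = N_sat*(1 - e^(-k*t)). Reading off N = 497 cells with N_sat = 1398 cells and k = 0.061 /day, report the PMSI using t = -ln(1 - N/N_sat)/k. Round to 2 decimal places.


PMSI from diatom colonization curve:
N / N_sat = 497 / 1398 = 0.355508
1 - N/N_sat = 0.644492
ln(1 - N/N_sat) = -0.439293
t = -ln(1 - N/N_sat) / k = -(-0.439293) / 0.061 = 7.20 days

7.20


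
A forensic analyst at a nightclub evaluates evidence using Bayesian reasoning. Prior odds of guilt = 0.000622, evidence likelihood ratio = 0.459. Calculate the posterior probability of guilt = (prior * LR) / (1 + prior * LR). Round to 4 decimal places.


Bayesian evidence evaluation:
Posterior odds = prior_odds * LR = 0.000622 * 0.459 = 0.000285498
Posterior probability = posterior_odds / (1 + posterior_odds)
= 0.000285498 / (1 + 0.000285498)
= 0.000285498 / 1.000285498
= 0.0003

0.0003


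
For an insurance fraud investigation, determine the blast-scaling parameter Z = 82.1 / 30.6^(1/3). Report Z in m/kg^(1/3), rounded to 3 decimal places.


Scaled distance calculation:
W^(1/3) = 30.6^(1/3) = 3.127811
Z = R / W^(1/3) = 82.1 / 3.127811
Z = 26.248 m/kg^(1/3)

26.248


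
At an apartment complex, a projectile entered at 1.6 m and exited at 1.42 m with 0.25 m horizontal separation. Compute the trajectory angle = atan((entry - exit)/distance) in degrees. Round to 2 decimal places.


Bullet trajectory angle:
Height difference = 1.6 - 1.42 = 0.18 m
angle = atan(0.18 / 0.25)
angle = atan(0.72)
angle = 35.75 degrees

35.75


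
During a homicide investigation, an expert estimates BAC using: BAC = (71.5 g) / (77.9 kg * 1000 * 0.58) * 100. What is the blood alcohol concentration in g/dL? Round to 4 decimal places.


Applying the Widmark formula:
BAC = (dose_g / (body_wt * 1000 * r)) * 100
Denominator = 77.9 * 1000 * 0.58 = 45182
BAC = (71.5 / 45182) * 100
BAC = 0.1582 g/dL

0.1582


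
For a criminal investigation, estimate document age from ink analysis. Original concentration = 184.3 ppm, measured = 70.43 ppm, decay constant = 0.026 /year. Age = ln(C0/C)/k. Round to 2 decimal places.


Document age estimation:
C0/C = 184.3 / 70.43 = 2.616783
ln(C0/C) = 0.961946
t = 0.961946 / 0.026 = 37.00 years

37.00


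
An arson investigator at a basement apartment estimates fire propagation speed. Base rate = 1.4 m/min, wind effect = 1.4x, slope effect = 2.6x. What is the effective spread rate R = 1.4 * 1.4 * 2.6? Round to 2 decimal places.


Fire spread rate calculation:
R = R0 * wind_factor * slope_factor
= 1.4 * 1.4 * 2.6
= 1.96 * 2.6
= 5.10 m/min

5.10


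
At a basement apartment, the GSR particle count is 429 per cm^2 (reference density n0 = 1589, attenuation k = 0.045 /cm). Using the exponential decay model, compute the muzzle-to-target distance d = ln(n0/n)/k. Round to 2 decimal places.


GSR distance calculation:
n0/n = 1589 / 429 = 3.703963
ln(n0/n) = 1.309403
d = 1.309403 / 0.045 = 29.10 cm

29.10


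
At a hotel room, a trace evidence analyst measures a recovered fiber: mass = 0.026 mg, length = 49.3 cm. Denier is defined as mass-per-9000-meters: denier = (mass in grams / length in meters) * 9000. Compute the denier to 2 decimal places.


Denier calculation:
Mass in grams = 0.026 mg / 1000 = 0.000026 g
Length in meters = 49.3 cm / 100 = 0.493 m
Linear density = mass / length = 0.000026 / 0.493 = 0.00005274 g/m
Denier = (g/m) * 9000 = 0.00005274 * 9000 = 0.47

0.47


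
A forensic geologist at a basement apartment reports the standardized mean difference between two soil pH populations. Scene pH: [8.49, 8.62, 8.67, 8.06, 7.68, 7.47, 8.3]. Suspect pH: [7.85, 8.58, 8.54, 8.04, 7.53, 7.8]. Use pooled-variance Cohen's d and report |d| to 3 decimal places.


Pooled-variance Cohen's d for soil pH comparison:
Scene mean = 57.29 / 7 = 8.184286
Suspect mean = 48.34 / 6 = 8.056667
Scene sample variance s_s^2 = 0.218762
Suspect sample variance s_c^2 = 0.178747
Pooled variance = ((n_s-1)*s_s^2 + (n_c-1)*s_c^2) / (n_s + n_c - 2) = 0.200573
Pooled SD = sqrt(0.200573) = 0.447854
Mean difference = 0.127619
|d| = |0.127619| / 0.447854 = 0.285

0.285


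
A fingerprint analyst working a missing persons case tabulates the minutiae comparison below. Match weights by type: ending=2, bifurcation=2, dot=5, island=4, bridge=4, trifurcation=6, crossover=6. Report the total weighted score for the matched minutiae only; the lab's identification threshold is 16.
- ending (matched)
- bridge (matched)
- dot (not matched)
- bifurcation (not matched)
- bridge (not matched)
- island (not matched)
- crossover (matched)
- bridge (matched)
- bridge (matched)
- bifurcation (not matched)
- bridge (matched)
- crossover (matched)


Weighted minutiae match score:
  ending: matched, +2 (running total 2)
  bridge: matched, +4 (running total 6)
  dot: not matched, +0
  bifurcation: not matched, +0
  bridge: not matched, +0
  island: not matched, +0
  crossover: matched, +6 (running total 12)
  bridge: matched, +4 (running total 16)
  bridge: matched, +4 (running total 20)
  bifurcation: not matched, +0
  bridge: matched, +4 (running total 24)
  crossover: matched, +6 (running total 30)
Total score = 30
Threshold = 16; verdict = identification

30


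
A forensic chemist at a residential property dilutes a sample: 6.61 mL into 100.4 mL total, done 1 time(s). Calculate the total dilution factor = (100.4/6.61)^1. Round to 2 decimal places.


Dilution factor calculation:
Single dilution = V_total / V_sample = 100.4 / 6.61 ≈ 15.189107
Number of dilutions = 1
Total DF = (100.4 / 6.61)^1 (full precision, rounded at the end) = 15.19

15.19


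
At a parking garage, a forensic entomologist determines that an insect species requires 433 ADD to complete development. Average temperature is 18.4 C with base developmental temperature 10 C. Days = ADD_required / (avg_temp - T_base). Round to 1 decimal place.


Insect development time:
Effective temperature = avg_temp - T_base = 18.4 - 10 = 8.4 C
Days = ADD / effective_temp = 433 / 8.4 = 51.5 days

51.5


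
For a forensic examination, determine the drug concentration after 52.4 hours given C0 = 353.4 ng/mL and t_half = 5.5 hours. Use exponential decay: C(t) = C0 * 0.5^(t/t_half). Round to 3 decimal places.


Drug concentration decay:
Number of half-lives = t / t_half = 52.4 / 5.5 = 9.527273
Decay factor = 0.5^9.527273 = 0.00135521
C(t) = 353.4 * 0.00135521 = 0.479 ng/mL

0.479


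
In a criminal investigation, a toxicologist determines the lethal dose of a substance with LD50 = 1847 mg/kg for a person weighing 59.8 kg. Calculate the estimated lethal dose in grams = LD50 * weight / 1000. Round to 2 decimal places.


Lethal dose calculation:
Lethal dose = LD50 * body_weight / 1000
= 1847 * 59.8 / 1000
= 110450.6 / 1000
= 110.45 g

110.45


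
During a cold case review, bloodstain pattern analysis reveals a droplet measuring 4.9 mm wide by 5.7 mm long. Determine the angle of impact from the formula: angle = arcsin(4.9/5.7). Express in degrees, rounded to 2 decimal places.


Blood spatter impact angle calculation:
width / length = 4.9 / 5.7 = 0.859649
angle = arcsin(0.859649)
angle = 59.28 degrees

59.28


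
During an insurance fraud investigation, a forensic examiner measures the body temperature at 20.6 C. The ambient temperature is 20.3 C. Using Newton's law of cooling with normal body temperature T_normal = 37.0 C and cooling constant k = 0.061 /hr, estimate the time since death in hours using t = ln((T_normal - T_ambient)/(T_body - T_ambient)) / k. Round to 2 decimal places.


Using Newton's law of cooling:
t = ln((T_normal - T_ambient) / (T_body - T_ambient)) / k
T_normal - T_ambient = 16.7
T_body - T_ambient = 0.3
Ratio = 55.666667
ln(ratio) = 4.019382
t = 4.019382 / 0.061 = 65.89 hours

65.89


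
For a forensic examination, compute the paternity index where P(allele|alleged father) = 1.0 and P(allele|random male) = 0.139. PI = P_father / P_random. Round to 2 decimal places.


Paternity Index calculation:
PI = P(allele|father) / P(allele|random)
PI = 1.0 / 0.139
PI = 7.19

7.19


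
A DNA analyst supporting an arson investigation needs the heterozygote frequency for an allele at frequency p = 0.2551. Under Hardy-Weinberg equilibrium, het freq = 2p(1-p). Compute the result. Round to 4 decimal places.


Hardy-Weinberg heterozygote frequency:
q = 1 - p = 1 - 0.2551 = 0.7449
2pq = 2 * 0.2551 * 0.7449 = 0.3800

0.3800


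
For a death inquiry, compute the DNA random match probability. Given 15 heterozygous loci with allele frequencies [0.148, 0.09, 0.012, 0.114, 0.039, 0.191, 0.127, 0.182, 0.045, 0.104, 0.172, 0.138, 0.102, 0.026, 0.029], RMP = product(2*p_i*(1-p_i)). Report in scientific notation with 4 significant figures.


Computing RMP for 15 loci:
Locus 1: 2 * 0.148 * 0.852 = 0.252192
Locus 2: 2 * 0.09 * 0.91 = 0.1638
Locus 3: 2 * 0.012 * 0.988 = 0.023712
Locus 4: 2 * 0.114 * 0.886 = 0.202008
Locus 5: 2 * 0.039 * 0.961 = 0.074958
Locus 6: 2 * 0.191 * 0.809 = 0.309038
Locus 7: 2 * 0.127 * 0.873 = 0.221742
Locus 8: 2 * 0.182 * 0.818 = 0.297752
Locus 9: 2 * 0.045 * 0.955 = 0.08595
Locus 10: 2 * 0.104 * 0.896 = 0.186368
Locus 11: 2 * 0.172 * 0.828 = 0.284832
Locus 12: 2 * 0.138 * 0.862 = 0.237912
Locus 13: 2 * 0.102 * 0.898 = 0.183192
Locus 14: 2 * 0.026 * 0.974 = 0.050648
Locus 15: 2 * 0.029 * 0.971 = 0.056318
RMP = 1.717e-13

1.717e-13


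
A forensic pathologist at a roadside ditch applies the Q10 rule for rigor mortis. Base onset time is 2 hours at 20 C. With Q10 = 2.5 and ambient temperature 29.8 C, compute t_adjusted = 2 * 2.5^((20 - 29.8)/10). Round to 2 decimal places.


Rigor mortis time adjustment:
Exponent = (T_ref - T_actual) / 10 = (20 - 29.8) / 10 = -0.98
Q10 factor = 2.5^-0.98 = 0.4074
t_adjusted = 2 * 0.4074 = 0.81 hours

0.81


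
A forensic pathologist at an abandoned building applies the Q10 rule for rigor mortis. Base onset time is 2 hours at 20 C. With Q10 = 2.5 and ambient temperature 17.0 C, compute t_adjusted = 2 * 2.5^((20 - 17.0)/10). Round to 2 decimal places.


Rigor mortis time adjustment:
Exponent = (T_ref - T_actual) / 10 = (20 - 17.0) / 10 = 0.3
Q10 factor = 2.5^0.3 = 1.31638
t_adjusted = 2 * 1.31638 = 2.63 hours

2.63


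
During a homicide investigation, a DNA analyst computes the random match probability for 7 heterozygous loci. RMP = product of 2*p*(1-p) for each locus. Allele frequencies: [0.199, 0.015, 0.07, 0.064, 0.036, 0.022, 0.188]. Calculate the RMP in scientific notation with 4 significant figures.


Computing RMP for 7 loci:
Locus 1: 2 * 0.199 * 0.801 = 0.318798
Locus 2: 2 * 0.015 * 0.985 = 0.02955
Locus 3: 2 * 0.07 * 0.93 = 0.1302
Locus 4: 2 * 0.064 * 0.936 = 0.119808
Locus 5: 2 * 0.036 * 0.964 = 0.069408
Locus 6: 2 * 0.022 * 0.978 = 0.043032
Locus 7: 2 * 0.188 * 0.812 = 0.305312
RMP = 1.340e-07

1.340e-07


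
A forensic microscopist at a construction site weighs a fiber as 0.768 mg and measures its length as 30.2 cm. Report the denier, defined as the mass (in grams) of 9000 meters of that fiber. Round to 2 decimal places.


Denier calculation:
Mass in grams = 0.768 mg / 1000 = 0.000768 g
Length in meters = 30.2 cm / 100 = 0.302 m
Linear density = mass / length = 0.000768 / 0.302 = 0.00254305 g/m
Denier = (g/m) * 9000 = 0.00254305 * 9000 = 22.89

22.89


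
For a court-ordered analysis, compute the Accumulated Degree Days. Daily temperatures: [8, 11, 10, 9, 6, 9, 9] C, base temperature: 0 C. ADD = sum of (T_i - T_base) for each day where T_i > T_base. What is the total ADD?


Computing ADD day by day:
Day 1: max(0, 8 - 0) = 8
Day 2: max(0, 11 - 0) = 11
Day 3: max(0, 10 - 0) = 10
Day 4: max(0, 9 - 0) = 9
Day 5: max(0, 6 - 0) = 6
Day 6: max(0, 9 - 0) = 9
Day 7: max(0, 9 - 0) = 9
Total ADD = 62

62


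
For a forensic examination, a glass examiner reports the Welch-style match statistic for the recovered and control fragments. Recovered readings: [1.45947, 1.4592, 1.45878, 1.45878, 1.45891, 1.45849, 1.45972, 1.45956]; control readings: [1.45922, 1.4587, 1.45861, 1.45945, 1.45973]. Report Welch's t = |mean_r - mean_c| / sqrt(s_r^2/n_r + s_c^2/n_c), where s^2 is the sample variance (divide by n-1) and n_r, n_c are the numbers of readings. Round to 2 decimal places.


Welch's t-criterion for glass RI comparison:
Recovered mean = sum / n_r = 11.67291 / 8 = 1.4591137
Control mean = sum / n_c = 7.29571 / 5 = 1.459142
Recovered sample variance s_r^2 = 1.93484e-07
Control sample variance s_c^2 = 2.3127e-07
Welch SE (unpooled) = sqrt(s_r^2/n_r + s_c^2/n_c) = sqrt(2.41855e-08 + 4.6254e-08) = sqrt(7.04395e-08) = 0.000265404
|mean_r - mean_c| = 2.825e-05
t = 2.825e-05 / 0.000265404 = 0.11

0.11


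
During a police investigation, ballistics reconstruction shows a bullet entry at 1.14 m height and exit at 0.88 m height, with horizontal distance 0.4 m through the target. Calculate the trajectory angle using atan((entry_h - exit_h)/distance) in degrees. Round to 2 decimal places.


Bullet trajectory angle:
Height difference = 1.14 - 0.88 = 0.26 m
angle = atan(0.26 / 0.4)
angle = atan(0.65)
angle = 33.02 degrees

33.02


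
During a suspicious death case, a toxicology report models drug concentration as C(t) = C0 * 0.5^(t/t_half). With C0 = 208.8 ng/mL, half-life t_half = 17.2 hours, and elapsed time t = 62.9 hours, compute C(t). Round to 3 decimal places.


Drug concentration decay:
Number of half-lives = t / t_half = 62.9 / 17.2 = 3.656977
Decay factor = 0.5^3.656977 = 0.07927573
C(t) = 208.8 * 0.07927573 = 16.553 ng/mL

16.553


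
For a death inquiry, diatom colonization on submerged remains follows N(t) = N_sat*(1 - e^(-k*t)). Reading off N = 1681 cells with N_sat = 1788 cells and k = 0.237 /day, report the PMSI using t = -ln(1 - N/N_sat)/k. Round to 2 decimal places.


PMSI from diatom colonization curve:
N / N_sat = 1681 / 1788 = 0.940157
1 - N/N_sat = 0.059843
ln(1 - N/N_sat) = -2.816031
t = -ln(1 - N/N_sat) / k = -(-2.816031) / 0.237 = 11.88 days

11.88


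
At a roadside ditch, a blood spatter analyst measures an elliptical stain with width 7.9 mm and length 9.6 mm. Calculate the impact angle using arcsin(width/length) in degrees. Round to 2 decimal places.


Blood spatter impact angle calculation:
width / length = 7.9 / 9.6 = 0.822917
angle = arcsin(0.822917)
angle = 55.38 degrees

55.38


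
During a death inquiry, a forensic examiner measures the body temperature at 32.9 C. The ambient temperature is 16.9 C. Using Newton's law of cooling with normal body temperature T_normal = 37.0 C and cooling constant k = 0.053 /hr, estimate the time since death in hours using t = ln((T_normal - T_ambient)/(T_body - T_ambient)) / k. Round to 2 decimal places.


Using Newton's law of cooling:
t = ln((T_normal - T_ambient) / (T_body - T_ambient)) / k
T_normal - T_ambient = 20.1
T_body - T_ambient = 16.0
Ratio = 1.25625
ln(ratio) = 0.228131
t = 0.228131 / 0.053 = 4.30 hours

4.30


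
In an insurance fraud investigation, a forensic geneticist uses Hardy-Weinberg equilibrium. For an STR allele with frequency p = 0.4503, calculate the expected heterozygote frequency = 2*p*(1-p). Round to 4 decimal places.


Hardy-Weinberg heterozygote frequency:
q = 1 - p = 1 - 0.4503 = 0.5497
2pq = 2 * 0.4503 * 0.5497 = 0.4951

0.4951


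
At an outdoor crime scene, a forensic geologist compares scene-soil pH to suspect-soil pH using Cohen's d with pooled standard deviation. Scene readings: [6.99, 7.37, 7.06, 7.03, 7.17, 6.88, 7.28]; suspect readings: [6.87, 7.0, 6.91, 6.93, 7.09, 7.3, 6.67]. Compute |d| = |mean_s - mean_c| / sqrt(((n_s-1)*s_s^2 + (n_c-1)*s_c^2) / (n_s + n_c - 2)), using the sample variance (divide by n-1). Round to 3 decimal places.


Pooled-variance Cohen's d for soil pH comparison:
Scene mean = 49.78 / 7 = 7.111429
Suspect mean = 48.77 / 7 = 6.967143
Scene sample variance s_s^2 = 0.029381
Suspect sample variance s_c^2 = 0.038224
Pooled variance = ((n_s-1)*s_s^2 + (n_c-1)*s_c^2) / (n_s + n_c - 2) = 0.033802
Pooled SD = sqrt(0.033802) = 0.183853
Mean difference = 0.144286
|d| = |0.144286| / 0.183853 = 0.785

0.785


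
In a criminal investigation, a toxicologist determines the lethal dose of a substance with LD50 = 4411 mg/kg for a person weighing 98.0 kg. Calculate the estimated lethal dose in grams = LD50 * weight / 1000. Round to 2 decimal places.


Lethal dose calculation:
Lethal dose = LD50 * body_weight / 1000
= 4411 * 98.0 / 1000
= 432278 / 1000
= 432.28 g

432.28


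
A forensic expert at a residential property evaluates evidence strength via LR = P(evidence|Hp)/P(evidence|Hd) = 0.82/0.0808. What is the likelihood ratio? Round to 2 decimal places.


Likelihood ratio calculation:
LR = P(E|Hp) / P(E|Hd)
LR = 0.82 / 0.0808
LR = 10.15

10.15


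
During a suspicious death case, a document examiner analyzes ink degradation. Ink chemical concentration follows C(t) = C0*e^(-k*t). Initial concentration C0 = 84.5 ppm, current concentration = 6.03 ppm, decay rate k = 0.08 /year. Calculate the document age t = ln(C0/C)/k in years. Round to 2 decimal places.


Document age estimation:
C0/C = 84.5 / 6.03 = 14.013267
ln(C0/C) = 2.640005
t = 2.640005 / 0.08 = 33.00 years

33.00


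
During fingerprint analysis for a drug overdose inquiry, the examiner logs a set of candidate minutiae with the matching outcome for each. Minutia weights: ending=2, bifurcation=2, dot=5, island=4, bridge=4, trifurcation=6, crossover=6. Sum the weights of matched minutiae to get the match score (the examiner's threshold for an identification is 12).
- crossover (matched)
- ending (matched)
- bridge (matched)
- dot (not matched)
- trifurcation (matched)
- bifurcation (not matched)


Weighted minutiae match score:
  crossover: matched, +6 (running total 6)
  ending: matched, +2 (running total 8)
  bridge: matched, +4 (running total 12)
  dot: not matched, +0
  trifurcation: matched, +6 (running total 18)
  bifurcation: not matched, +0
Total score = 18
Threshold = 12; verdict = identification

18


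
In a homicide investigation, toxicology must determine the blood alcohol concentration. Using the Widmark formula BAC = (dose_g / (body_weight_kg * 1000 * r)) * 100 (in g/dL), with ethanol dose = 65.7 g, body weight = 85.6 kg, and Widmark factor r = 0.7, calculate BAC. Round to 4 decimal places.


Applying the Widmark formula:
BAC = (dose_g / (body_wt * 1000 * r)) * 100
Denominator = 85.6 * 1000 * 0.7 = 59920
BAC = (65.7 / 59920) * 100
BAC = 0.1096 g/dL

0.1096


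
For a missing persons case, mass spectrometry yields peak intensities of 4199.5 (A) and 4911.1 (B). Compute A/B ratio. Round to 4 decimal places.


Spectral peak ratio:
Peak A = 4199.5 counts
Peak B = 4911.1 counts
Ratio = 4199.5 / 4911.1 = 0.8551

0.8551


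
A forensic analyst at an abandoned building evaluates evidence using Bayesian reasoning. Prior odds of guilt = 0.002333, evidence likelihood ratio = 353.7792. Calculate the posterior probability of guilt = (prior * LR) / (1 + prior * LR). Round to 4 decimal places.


Bayesian evidence evaluation:
Posterior odds = prior_odds * LR = 0.002333 * 353.7792 = 0.8253669
Posterior probability = posterior_odds / (1 + posterior_odds)
= 0.8253669 / (1 + 0.8253669)
= 0.8253669 / 1.8253669
= 0.4522

0.4522


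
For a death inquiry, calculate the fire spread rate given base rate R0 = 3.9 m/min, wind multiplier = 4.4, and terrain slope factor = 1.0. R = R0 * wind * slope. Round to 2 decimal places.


Fire spread rate calculation:
R = R0 * wind_factor * slope_factor
= 3.9 * 4.4 * 1.0
= 17.16 * 1.0
= 17.16 m/min

17.16


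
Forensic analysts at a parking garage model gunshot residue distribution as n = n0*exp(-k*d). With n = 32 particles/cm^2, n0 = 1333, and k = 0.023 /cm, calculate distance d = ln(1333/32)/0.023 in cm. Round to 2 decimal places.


GSR distance calculation:
n0/n = 1333 / 32 = 41.65625
ln(n0/n) = 3.729451
d = 3.729451 / 0.023 = 162.15 cm

162.15


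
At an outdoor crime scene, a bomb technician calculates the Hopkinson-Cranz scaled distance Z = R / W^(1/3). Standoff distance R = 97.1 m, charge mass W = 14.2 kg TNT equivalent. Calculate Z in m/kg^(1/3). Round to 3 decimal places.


Scaled distance calculation:
W^(1/3) = 14.2^(1/3) = 2.421565
Z = R / W^(1/3) = 97.1 / 2.421565
Z = 40.098 m/kg^(1/3)

40.098


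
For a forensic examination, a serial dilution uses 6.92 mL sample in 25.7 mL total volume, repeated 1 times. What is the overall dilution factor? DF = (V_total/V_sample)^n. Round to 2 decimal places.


Dilution factor calculation:
Single dilution = V_total / V_sample = 25.7 / 6.92 ≈ 3.713873
Number of dilutions = 1
Total DF = (25.7 / 6.92)^1 (full precision, rounded at the end) = 3.71

3.71


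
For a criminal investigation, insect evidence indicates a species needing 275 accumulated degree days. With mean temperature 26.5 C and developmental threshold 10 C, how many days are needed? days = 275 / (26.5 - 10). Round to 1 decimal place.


Insect development time:
Effective temperature = avg_temp - T_base = 26.5 - 10 = 16.5 C
Days = ADD / effective_temp = 275 / 16.5 = 16.7 days

16.7


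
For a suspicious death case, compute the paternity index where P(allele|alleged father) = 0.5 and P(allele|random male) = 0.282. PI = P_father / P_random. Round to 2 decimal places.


Paternity Index calculation:
PI = P(allele|father) / P(allele|random)
PI = 0.5 / 0.282
PI = 1.77

1.77


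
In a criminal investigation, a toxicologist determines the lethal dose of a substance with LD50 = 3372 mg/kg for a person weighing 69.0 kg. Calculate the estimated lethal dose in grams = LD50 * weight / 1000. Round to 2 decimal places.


Lethal dose calculation:
Lethal dose = LD50 * body_weight / 1000
= 3372 * 69.0 / 1000
= 232668 / 1000
= 232.67 g

232.67


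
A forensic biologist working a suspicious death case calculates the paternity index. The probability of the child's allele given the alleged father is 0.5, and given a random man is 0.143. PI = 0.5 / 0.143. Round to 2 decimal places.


Paternity Index calculation:
PI = P(allele|father) / P(allele|random)
PI = 0.5 / 0.143
PI = 3.50

3.50


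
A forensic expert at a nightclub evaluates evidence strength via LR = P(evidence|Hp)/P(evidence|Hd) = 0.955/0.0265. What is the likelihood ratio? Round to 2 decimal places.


Likelihood ratio calculation:
LR = P(E|Hp) / P(E|Hd)
LR = 0.955 / 0.0265
LR = 36.04

36.04


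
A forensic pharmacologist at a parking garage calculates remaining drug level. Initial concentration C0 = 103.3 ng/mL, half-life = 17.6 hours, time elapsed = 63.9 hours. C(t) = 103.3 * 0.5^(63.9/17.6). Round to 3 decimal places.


Drug concentration decay:
Number of half-lives = t / t_half = 63.9 / 17.6 = 3.630682
Decay factor = 0.5^3.630682 = 0.08073388
C(t) = 103.3 * 0.08073388 = 8.340 ng/mL

8.340


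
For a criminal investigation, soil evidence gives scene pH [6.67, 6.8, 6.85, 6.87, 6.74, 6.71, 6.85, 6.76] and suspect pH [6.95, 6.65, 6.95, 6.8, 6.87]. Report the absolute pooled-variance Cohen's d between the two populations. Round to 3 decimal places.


Pooled-variance Cohen's d for soil pH comparison:
Scene mean = 54.25 / 8 = 6.78125
Suspect mean = 34.22 / 5 = 6.844
Scene sample variance s_s^2 = 0.005327
Suspect sample variance s_c^2 = 0.01568
Pooled variance = ((n_s-1)*s_s^2 + (n_c-1)*s_c^2) / (n_s + n_c - 2) = 0.009092
Pooled SD = sqrt(0.009092) = 0.095352
Mean difference = -0.06275
|d| = |-0.06275| / 0.095352 = 0.658

0.658


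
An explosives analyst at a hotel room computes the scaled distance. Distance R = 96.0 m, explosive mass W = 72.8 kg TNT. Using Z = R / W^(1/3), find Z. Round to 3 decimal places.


Scaled distance calculation:
W^(1/3) = 72.8^(1/3) = 4.175519
Z = R / W^(1/3) = 96.0 / 4.175519
Z = 22.991 m/kg^(1/3)

22.991


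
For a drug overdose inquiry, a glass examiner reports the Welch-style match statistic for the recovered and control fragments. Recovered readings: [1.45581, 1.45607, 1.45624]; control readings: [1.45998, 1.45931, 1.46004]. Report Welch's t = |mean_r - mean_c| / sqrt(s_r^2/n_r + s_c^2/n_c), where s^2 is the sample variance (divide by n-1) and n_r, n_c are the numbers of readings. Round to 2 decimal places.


Welch's t-criterion for glass RI comparison:
Recovered mean = sum / n_r = 4.36812 / 3 = 1.45604
Control mean = sum / n_c = 4.37933 / 3 = 1.4597767
Recovered sample variance s_r^2 = 4.69e-08
Control sample variance s_c^2 = 1.64233e-07
Welch SE (unpooled) = sqrt(s_r^2/n_r + s_c^2/n_c) = sqrt(1.56333e-08 + 5.47444e-08) = sqrt(7.03777e-08) = 0.000265288
|mean_r - mean_c| = 0.00373667
t = 0.00373667 / 0.000265288 = 14.09

14.09


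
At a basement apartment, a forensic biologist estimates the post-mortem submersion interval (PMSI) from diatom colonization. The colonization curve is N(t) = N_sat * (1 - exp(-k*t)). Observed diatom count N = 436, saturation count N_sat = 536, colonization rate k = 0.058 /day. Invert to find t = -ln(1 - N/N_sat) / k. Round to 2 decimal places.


PMSI from diatom colonization curve:
N / N_sat = 436 / 536 = 0.813433
1 - N/N_sat = 0.186567
ln(1 - N/N_sat) = -1.678965
t = -ln(1 - N/N_sat) / k = -(-1.678965) / 0.058 = 28.95 days

28.95


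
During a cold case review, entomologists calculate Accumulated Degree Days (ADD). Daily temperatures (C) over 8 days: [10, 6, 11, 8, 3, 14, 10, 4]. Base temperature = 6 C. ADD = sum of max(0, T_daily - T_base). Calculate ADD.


Computing ADD day by day:
Day 1: max(0, 10 - 6) = 4
Day 2: max(0, 6 - 6) = 0
Day 3: max(0, 11 - 6) = 5
Day 4: max(0, 8 - 6) = 2
Day 5: max(0, 3 - 6) = 0
Day 6: max(0, 14 - 6) = 8
Day 7: max(0, 10 - 6) = 4
Day 8: max(0, 4 - 6) = 0
Total ADD = 23

23


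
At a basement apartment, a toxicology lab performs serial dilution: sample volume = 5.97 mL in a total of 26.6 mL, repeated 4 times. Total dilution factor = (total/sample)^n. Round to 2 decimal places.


Dilution factor calculation:
Single dilution = V_total / V_sample = 26.6 / 5.97 ≈ 4.455611
Number of dilutions = 4
Total DF = (26.6 / 5.97)^4 (full precision, rounded at the end) = 394.12

394.12


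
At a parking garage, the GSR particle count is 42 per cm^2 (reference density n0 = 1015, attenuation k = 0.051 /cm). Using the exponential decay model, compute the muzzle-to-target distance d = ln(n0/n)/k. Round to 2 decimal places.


GSR distance calculation:
n0/n = 1015 / 42 = 24.166667
ln(n0/n) = 3.184974
d = 3.184974 / 0.051 = 62.45 cm

62.45


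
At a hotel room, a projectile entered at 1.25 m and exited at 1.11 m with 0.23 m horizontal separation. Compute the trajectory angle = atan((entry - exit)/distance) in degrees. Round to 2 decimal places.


Bullet trajectory angle:
Height difference = 1.25 - 1.11 = 0.14 m
angle = atan(0.14 / 0.23)
angle = atan(0.608696)
angle = 31.33 degrees

31.33


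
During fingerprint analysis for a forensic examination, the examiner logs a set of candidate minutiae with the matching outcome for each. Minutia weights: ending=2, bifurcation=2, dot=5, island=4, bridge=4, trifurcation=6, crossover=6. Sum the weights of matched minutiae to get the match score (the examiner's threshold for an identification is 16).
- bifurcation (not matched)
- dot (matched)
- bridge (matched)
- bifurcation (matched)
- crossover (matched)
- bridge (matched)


Weighted minutiae match score:
  bifurcation: not matched, +0
  dot: matched, +5 (running total 5)
  bridge: matched, +4 (running total 9)
  bifurcation: matched, +2 (running total 11)
  crossover: matched, +6 (running total 17)
  bridge: matched, +4 (running total 21)
Total score = 21
Threshold = 16; verdict = identification

21


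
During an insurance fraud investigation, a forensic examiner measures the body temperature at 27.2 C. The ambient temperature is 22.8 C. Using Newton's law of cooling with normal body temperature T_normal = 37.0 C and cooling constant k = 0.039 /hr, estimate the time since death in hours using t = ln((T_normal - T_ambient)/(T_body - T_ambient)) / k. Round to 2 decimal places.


Using Newton's law of cooling:
t = ln((T_normal - T_ambient) / (T_body - T_ambient)) / k
T_normal - T_ambient = 14.2
T_body - T_ambient = 4.4
Ratio = 3.227273
ln(ratio) = 1.171638
t = 1.171638 / 0.039 = 30.04 hours

30.04


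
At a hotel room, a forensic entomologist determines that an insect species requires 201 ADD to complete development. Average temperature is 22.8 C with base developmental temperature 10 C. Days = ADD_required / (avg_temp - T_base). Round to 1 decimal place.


Insect development time:
Effective temperature = avg_temp - T_base = 22.8 - 10 = 12.8 C
Days = ADD / effective_temp = 201 / 12.8 = 15.7 days

15.7


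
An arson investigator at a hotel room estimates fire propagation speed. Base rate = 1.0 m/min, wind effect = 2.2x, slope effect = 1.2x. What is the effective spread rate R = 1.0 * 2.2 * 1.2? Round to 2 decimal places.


Fire spread rate calculation:
R = R0 * wind_factor * slope_factor
= 1.0 * 2.2 * 1.2
= 2.2 * 1.2
= 2.64 m/min

2.64


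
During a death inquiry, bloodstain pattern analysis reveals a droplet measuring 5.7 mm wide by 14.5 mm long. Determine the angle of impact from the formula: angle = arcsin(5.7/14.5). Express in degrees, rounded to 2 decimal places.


Blood spatter impact angle calculation:
width / length = 5.7 / 14.5 = 0.393103
angle = arcsin(0.393103)
angle = 23.15 degrees

23.15


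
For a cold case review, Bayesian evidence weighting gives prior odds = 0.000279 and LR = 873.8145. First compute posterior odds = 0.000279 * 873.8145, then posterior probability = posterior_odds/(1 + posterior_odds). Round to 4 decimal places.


Bayesian evidence evaluation:
Posterior odds = prior_odds * LR = 0.000279 * 873.8145 = 0.2437942
Posterior probability = posterior_odds / (1 + posterior_odds)
= 0.2437942 / (1 + 0.2437942)
= 0.2437942 / 1.2437942
= 0.1960

0.1960


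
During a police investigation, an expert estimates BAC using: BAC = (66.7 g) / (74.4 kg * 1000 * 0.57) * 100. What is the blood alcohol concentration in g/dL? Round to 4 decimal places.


Applying the Widmark formula:
BAC = (dose_g / (body_wt * 1000 * r)) * 100
Denominator = 74.4 * 1000 * 0.57 = 42408
BAC = (66.7 / 42408) * 100
BAC = 0.1573 g/dL

0.1573


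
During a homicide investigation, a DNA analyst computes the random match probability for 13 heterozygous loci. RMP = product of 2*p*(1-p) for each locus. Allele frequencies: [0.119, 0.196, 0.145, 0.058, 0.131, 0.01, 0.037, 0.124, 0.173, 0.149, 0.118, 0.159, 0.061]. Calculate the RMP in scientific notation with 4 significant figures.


Computing RMP for 13 loci:
Locus 1: 2 * 0.119 * 0.881 = 0.209678
Locus 2: 2 * 0.196 * 0.804 = 0.315168
Locus 3: 2 * 0.145 * 0.855 = 0.24795
Locus 4: 2 * 0.058 * 0.942 = 0.109272
Locus 5: 2 * 0.131 * 0.869 = 0.227678
Locus 6: 2 * 0.01 * 0.99 = 0.0198
Locus 7: 2 * 0.037 * 0.963 = 0.071262
Locus 8: 2 * 0.124 * 0.876 = 0.217248
Locus 9: 2 * 0.173 * 0.827 = 0.286142
Locus 10: 2 * 0.149 * 0.851 = 0.253598
Locus 11: 2 * 0.118 * 0.882 = 0.208152
Locus 12: 2 * 0.159 * 0.841 = 0.267438
Locus 13: 2 * 0.061 * 0.939 = 0.114558
RMP = 5.783e-11

5.783e-11


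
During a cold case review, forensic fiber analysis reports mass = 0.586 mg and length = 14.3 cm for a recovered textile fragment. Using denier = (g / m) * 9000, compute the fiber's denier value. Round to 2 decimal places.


Denier calculation:
Mass in grams = 0.586 mg / 1000 = 0.000586 g
Length in meters = 14.3 cm / 100 = 0.143 m
Linear density = mass / length = 0.000586 / 0.143 = 0.0040979 g/m
Denier = (g/m) * 9000 = 0.0040979 * 9000 = 36.88

36.88


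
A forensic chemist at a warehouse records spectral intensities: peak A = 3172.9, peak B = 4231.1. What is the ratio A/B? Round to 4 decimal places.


Spectral peak ratio:
Peak A = 3172.9 counts
Peak B = 4231.1 counts
Ratio = 3172.9 / 4231.1 = 0.7499

0.7499


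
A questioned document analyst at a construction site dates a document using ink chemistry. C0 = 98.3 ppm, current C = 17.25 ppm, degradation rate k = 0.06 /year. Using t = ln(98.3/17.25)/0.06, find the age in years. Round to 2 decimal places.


Document age estimation:
C0/C = 98.3 / 17.25 = 5.698551
ln(C0/C) = 1.740212
t = 1.740212 / 0.06 = 29.00 years

29.00


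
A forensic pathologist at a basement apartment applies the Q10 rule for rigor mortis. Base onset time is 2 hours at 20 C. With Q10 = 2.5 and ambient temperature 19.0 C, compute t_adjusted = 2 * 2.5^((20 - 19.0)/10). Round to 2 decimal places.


Rigor mortis time adjustment:
Exponent = (T_ref - T_actual) / 10 = (20 - 19.0) / 10 = 0.1
Q10 factor = 2.5^0.1 = 1.09596
t_adjusted = 2 * 1.09596 = 2.19 hours

2.19


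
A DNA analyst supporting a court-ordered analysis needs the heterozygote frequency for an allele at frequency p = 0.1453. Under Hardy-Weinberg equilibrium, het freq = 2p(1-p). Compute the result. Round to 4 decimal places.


Hardy-Weinberg heterozygote frequency:
q = 1 - p = 1 - 0.1453 = 0.8547
2pq = 2 * 0.1453 * 0.8547 = 0.2484

0.2484


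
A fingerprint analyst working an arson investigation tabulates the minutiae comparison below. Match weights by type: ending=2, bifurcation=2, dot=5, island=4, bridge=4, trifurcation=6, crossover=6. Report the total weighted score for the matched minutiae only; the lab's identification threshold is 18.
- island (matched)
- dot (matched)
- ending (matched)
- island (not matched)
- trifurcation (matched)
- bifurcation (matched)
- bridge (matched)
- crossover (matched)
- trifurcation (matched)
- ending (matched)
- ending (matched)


Weighted minutiae match score:
  island: matched, +4 (running total 4)
  dot: matched, +5 (running total 9)
  ending: matched, +2 (running total 11)
  island: not matched, +0
  trifurcation: matched, +6 (running total 17)
  bifurcation: matched, +2 (running total 19)
  bridge: matched, +4 (running total 23)
  crossover: matched, +6 (running total 29)
  trifurcation: matched, +6 (running total 35)
  ending: matched, +2 (running total 37)
  ending: matched, +2 (running total 39)
Total score = 39
Threshold = 18; verdict = identification

39
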